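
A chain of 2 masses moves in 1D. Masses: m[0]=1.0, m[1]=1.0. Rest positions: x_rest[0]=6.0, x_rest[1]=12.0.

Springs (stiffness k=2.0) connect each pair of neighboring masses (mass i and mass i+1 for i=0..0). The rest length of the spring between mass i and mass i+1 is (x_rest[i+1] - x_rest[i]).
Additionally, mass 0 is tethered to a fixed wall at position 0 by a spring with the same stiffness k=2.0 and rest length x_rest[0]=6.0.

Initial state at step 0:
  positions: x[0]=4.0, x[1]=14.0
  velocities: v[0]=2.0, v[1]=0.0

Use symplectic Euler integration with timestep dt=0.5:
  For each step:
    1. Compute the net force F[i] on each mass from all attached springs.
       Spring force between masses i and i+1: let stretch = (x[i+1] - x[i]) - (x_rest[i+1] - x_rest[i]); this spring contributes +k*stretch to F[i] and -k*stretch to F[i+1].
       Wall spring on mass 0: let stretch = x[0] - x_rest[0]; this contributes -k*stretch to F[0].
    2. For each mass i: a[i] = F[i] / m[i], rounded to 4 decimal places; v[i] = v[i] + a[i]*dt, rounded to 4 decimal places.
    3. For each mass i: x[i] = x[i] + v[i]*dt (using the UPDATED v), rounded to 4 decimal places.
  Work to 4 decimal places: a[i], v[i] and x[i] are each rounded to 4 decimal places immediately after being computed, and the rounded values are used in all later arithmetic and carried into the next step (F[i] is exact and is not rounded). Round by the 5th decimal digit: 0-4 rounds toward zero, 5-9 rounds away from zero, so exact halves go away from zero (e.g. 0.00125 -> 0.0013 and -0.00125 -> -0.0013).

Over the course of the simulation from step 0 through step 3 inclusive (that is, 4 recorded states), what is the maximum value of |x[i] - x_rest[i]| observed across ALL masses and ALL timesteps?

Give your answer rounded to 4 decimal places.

Step 0: x=[4.0000 14.0000] v=[2.0000 0.0000]
Step 1: x=[8.0000 12.0000] v=[8.0000 -4.0000]
Step 2: x=[10.0000 11.0000] v=[4.0000 -2.0000]
Step 3: x=[7.5000 12.5000] v=[-5.0000 3.0000]
Max displacement = 4.0000

Answer: 4.0000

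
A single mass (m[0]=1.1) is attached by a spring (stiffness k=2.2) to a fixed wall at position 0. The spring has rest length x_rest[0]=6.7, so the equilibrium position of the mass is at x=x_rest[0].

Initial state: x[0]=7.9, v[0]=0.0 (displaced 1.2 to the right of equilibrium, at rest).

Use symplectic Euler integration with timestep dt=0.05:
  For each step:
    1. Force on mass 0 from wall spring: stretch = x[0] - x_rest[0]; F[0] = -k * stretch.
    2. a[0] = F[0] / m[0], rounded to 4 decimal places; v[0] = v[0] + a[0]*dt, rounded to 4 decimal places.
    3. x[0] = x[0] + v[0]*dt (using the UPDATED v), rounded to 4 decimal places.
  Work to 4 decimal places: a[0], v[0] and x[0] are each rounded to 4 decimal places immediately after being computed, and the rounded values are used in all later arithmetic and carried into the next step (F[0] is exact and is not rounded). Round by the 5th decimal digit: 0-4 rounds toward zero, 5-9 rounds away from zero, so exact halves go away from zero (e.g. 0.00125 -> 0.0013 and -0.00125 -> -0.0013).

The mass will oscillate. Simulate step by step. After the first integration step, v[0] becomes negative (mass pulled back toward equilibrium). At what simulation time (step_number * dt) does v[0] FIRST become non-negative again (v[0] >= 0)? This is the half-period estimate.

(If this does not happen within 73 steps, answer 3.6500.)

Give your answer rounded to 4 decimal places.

Step 0: x=[7.9000] v=[0.0000]
Step 1: x=[7.8940] v=[-0.1200]
Step 2: x=[7.8820] v=[-0.2394]
Step 3: x=[7.8641] v=[-0.3576]
Step 4: x=[7.8404] v=[-0.4740]
Step 5: x=[7.8110] v=[-0.5880]
Step 6: x=[7.7760] v=[-0.6991]
Step 7: x=[7.7357] v=[-0.8067]
Step 8: x=[7.6902] v=[-0.9103]
Step 9: x=[7.6397] v=[-1.0093]
Step 10: x=[7.5845] v=[-1.1033]
Step 11: x=[7.5249] v=[-1.1918]
Step 12: x=[7.4612] v=[-1.2743]
Step 13: x=[7.3937] v=[-1.3504]
Step 14: x=[7.3227] v=[-1.4198]
Step 15: x=[7.2486] v=[-1.4821]
Step 16: x=[7.1718] v=[-1.5370]
Step 17: x=[7.0926] v=[-1.5842]
Step 18: x=[7.0114] v=[-1.6235]
Step 19: x=[6.9287] v=[-1.6546]
Step 20: x=[6.8448] v=[-1.6775]
Step 21: x=[6.7602] v=[-1.6920]
Step 22: x=[6.6753] v=[-1.6980]
Step 23: x=[6.5905] v=[-1.6955]
Step 24: x=[6.5063] v=[-1.6846]
Step 25: x=[6.4230] v=[-1.6652]
Step 26: x=[6.3411] v=[-1.6375]
Step 27: x=[6.2610] v=[-1.6016]
Step 28: x=[6.1831] v=[-1.5577]
Step 29: x=[6.1078] v=[-1.5060]
Step 30: x=[6.0355] v=[-1.4468]
Step 31: x=[5.9665] v=[-1.3804]
Step 32: x=[5.9011] v=[-1.3071]
Step 33: x=[5.8397] v=[-1.2272]
Step 34: x=[5.7826] v=[-1.1412]
Step 35: x=[5.7301] v=[-1.0495]
Step 36: x=[5.6825] v=[-0.9525]
Step 37: x=[5.6400] v=[-0.8508]
Step 38: x=[5.6028] v=[-0.7448]
Step 39: x=[5.5710] v=[-0.6351]
Step 40: x=[5.5449] v=[-0.5222]
Step 41: x=[5.5246] v=[-0.4067]
Step 42: x=[5.5101] v=[-0.2892]
Step 43: x=[5.5016] v=[-0.1702]
Step 44: x=[5.4991] v=[-0.0504]
Step 45: x=[5.5026] v=[0.0697]
First v>=0 after going negative at step 45, time=2.2500

Answer: 2.2500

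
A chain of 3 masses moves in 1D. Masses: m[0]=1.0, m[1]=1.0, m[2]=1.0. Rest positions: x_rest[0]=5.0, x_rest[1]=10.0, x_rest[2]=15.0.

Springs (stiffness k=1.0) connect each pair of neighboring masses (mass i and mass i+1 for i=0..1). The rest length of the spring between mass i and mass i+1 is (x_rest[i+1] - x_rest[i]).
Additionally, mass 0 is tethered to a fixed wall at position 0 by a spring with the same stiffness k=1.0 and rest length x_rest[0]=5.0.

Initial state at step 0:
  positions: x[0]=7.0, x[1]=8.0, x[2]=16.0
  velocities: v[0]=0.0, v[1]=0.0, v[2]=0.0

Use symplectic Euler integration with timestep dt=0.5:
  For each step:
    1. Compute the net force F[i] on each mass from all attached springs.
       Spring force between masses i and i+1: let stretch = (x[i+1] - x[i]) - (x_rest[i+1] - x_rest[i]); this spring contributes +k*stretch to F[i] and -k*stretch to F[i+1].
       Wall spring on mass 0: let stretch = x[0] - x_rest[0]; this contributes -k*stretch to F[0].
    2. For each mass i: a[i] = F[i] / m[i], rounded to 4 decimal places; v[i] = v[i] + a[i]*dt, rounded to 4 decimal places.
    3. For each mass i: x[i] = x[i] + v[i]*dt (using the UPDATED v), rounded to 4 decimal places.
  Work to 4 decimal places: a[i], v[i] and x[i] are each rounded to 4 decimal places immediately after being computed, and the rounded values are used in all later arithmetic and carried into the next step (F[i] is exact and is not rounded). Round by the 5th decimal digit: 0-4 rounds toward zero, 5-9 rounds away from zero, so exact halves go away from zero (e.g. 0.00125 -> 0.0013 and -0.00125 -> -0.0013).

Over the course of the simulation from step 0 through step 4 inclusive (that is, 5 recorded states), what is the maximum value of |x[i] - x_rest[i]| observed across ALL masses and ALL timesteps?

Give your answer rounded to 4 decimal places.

Answer: 2.4844

Derivation:
Step 0: x=[7.0000 8.0000 16.0000] v=[0.0000 0.0000 0.0000]
Step 1: x=[5.5000 9.7500 15.2500] v=[-3.0000 3.5000 -1.5000]
Step 2: x=[3.6875 11.8125 14.3750] v=[-3.6250 4.1250 -1.7500]
Step 3: x=[2.9844 12.4844 14.1094] v=[-1.4063 1.3438 -0.5313]
Step 4: x=[3.9102 11.1876 14.6875] v=[1.8515 -2.5937 1.1562]
Max displacement = 2.4844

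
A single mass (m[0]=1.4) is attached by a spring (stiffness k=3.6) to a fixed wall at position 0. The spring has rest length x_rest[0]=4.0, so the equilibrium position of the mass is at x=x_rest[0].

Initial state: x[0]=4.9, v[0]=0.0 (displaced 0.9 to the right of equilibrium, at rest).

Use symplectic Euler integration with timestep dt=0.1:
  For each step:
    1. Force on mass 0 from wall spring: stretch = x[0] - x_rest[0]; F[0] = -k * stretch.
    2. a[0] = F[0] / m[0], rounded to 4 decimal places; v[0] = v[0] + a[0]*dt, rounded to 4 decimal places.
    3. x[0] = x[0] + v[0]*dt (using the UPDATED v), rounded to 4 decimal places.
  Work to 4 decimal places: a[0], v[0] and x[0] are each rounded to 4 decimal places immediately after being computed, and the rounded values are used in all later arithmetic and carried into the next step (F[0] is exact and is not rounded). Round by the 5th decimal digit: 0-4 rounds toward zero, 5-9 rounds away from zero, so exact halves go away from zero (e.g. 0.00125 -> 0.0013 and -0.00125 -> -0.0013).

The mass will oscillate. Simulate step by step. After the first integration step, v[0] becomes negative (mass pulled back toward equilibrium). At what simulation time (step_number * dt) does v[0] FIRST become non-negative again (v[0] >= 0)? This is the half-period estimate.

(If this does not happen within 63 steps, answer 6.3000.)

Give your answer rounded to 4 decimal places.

Answer: 2.0000

Derivation:
Step 0: x=[4.9000] v=[0.0000]
Step 1: x=[4.8769] v=[-0.2314]
Step 2: x=[4.8312] v=[-0.4569]
Step 3: x=[4.7641] v=[-0.6706]
Step 4: x=[4.6774] v=[-0.8671]
Step 5: x=[4.5733] v=[-1.0413]
Step 6: x=[4.4544] v=[-1.1887]
Step 7: x=[4.3238] v=[-1.3056]
Step 8: x=[4.1849] v=[-1.3889]
Step 9: x=[4.0413] v=[-1.4365]
Step 10: x=[3.8966] v=[-1.4471]
Step 11: x=[3.7546] v=[-1.4205]
Step 12: x=[3.6189] v=[-1.3574]
Step 13: x=[3.4930] v=[-1.2594]
Step 14: x=[3.3801] v=[-1.1290]
Step 15: x=[3.2831] v=[-0.9696]
Step 16: x=[3.2046] v=[-0.7853]
Step 17: x=[3.1465] v=[-0.5808]
Step 18: x=[3.1104] v=[-0.3613]
Step 19: x=[3.0971] v=[-0.1326]
Step 20: x=[3.1071] v=[0.0996]
First v>=0 after going negative at step 20, time=2.0000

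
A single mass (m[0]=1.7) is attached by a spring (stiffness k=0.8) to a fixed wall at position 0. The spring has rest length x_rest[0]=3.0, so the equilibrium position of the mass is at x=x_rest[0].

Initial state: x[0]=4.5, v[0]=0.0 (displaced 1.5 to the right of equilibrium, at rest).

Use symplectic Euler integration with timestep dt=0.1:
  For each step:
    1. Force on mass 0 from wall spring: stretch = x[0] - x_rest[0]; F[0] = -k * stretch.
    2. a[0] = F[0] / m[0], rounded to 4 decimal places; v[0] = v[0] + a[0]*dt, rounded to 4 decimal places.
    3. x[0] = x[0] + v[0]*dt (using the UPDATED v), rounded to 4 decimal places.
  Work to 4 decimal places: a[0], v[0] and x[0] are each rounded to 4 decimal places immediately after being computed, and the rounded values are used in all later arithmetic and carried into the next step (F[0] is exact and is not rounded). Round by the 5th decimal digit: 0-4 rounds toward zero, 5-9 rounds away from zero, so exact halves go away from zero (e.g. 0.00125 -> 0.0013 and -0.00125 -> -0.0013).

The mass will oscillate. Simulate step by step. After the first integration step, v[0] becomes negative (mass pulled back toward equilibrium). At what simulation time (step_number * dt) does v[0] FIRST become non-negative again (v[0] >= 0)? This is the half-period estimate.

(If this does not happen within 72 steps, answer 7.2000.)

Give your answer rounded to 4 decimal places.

Step 0: x=[4.5000] v=[0.0000]
Step 1: x=[4.4929] v=[-0.0706]
Step 2: x=[4.4788] v=[-0.1409]
Step 3: x=[4.4578] v=[-0.2105]
Step 4: x=[4.4299] v=[-0.2791]
Step 5: x=[4.3953] v=[-0.3464]
Step 6: x=[4.3541] v=[-0.4121]
Step 7: x=[4.3065] v=[-0.4758]
Step 8: x=[4.2528] v=[-0.5373]
Step 9: x=[4.1932] v=[-0.5963]
Step 10: x=[4.1280] v=[-0.6525]
Step 11: x=[4.0574] v=[-0.7056]
Step 12: x=[3.9819] v=[-0.7554]
Step 13: x=[3.9017] v=[-0.8016]
Step 14: x=[3.8173] v=[-0.8440]
Step 15: x=[3.7291] v=[-0.8825]
Step 16: x=[3.6374] v=[-0.9168]
Step 17: x=[3.5427] v=[-0.9468]
Step 18: x=[3.4455] v=[-0.9723]
Step 19: x=[3.3462] v=[-0.9933]
Step 20: x=[3.2452] v=[-1.0096]
Step 21: x=[3.1431] v=[-1.0211]
Step 22: x=[3.0403] v=[-1.0278]
Step 23: x=[2.9373] v=[-1.0297]
Step 24: x=[2.8346] v=[-1.0268]
Step 25: x=[2.7327] v=[-1.0190]
Step 26: x=[2.6321] v=[-1.0064]
Step 27: x=[2.5332] v=[-0.9891]
Step 28: x=[2.4365] v=[-0.9671]
Step 29: x=[2.3424] v=[-0.9406]
Step 30: x=[2.2514] v=[-0.9097]
Step 31: x=[2.1640] v=[-0.8745]
Step 32: x=[2.0805] v=[-0.8352]
Step 33: x=[2.0013] v=[-0.7919]
Step 34: x=[1.9268] v=[-0.7449]
Step 35: x=[1.8574] v=[-0.6944]
Step 36: x=[1.7933] v=[-0.6406]
Step 37: x=[1.7349] v=[-0.5838]
Step 38: x=[1.6825] v=[-0.5243]
Step 39: x=[1.6363] v=[-0.4623]
Step 40: x=[1.5965] v=[-0.3981]
Step 41: x=[1.5633] v=[-0.3321]
Step 42: x=[1.5369] v=[-0.2645]
Step 43: x=[1.5173] v=[-0.1957]
Step 44: x=[1.5047] v=[-0.1259]
Step 45: x=[1.4992] v=[-0.0555]
Step 46: x=[1.5007] v=[0.0151]
First v>=0 after going negative at step 46, time=4.6000

Answer: 4.6000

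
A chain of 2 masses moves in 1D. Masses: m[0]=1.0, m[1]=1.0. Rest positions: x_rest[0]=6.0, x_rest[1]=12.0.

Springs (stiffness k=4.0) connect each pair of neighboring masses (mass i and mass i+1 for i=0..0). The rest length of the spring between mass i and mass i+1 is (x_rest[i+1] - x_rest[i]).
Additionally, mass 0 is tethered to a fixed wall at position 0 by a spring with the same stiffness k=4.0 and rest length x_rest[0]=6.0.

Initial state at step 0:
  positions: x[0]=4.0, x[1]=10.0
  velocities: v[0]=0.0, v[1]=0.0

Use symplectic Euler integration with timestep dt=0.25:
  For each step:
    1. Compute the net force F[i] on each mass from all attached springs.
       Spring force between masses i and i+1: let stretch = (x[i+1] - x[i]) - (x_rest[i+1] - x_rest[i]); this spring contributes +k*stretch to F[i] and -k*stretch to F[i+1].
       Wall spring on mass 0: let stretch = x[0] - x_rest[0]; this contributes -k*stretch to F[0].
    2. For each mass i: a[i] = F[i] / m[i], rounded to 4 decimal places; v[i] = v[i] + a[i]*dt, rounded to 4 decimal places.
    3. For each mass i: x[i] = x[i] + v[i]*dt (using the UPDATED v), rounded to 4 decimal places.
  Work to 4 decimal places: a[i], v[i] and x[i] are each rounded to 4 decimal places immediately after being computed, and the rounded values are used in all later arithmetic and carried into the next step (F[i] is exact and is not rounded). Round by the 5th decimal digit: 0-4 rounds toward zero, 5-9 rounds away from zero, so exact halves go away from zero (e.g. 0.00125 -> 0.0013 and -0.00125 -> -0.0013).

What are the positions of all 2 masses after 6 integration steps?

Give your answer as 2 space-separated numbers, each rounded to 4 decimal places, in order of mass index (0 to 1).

Answer: 6.2417 13.2632

Derivation:
Step 0: x=[4.0000 10.0000] v=[0.0000 0.0000]
Step 1: x=[4.5000 10.0000] v=[2.0000 0.0000]
Step 2: x=[5.2500 10.1250] v=[3.0000 0.5000]
Step 3: x=[5.9063 10.5313] v=[2.6250 1.6250]
Step 4: x=[6.2422 11.2813] v=[1.3437 3.0000]
Step 5: x=[6.2774 12.2715] v=[0.1406 3.9609]
Step 6: x=[6.2417 13.2632] v=[-0.1427 3.9668]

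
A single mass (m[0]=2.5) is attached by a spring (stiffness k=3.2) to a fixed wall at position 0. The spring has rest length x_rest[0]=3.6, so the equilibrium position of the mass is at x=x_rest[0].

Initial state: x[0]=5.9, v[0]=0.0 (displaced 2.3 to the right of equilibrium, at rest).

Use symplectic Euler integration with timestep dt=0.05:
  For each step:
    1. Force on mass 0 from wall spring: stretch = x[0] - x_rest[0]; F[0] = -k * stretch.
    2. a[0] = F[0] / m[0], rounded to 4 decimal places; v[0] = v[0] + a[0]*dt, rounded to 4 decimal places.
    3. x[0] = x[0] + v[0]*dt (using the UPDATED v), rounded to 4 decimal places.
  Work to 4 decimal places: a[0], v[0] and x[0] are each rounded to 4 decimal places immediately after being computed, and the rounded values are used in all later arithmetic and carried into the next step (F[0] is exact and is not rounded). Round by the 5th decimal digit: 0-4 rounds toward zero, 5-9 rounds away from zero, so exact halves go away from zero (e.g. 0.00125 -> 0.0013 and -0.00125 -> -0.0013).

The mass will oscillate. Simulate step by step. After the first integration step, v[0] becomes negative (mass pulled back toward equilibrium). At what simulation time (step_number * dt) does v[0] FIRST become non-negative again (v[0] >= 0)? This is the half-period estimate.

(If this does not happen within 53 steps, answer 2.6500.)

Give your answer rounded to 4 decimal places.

Answer: 2.6500

Derivation:
Step 0: x=[5.9000] v=[0.0000]
Step 1: x=[5.8926] v=[-0.1472]
Step 2: x=[5.8779] v=[-0.2939]
Step 3: x=[5.8559] v=[-0.4397]
Step 4: x=[5.8267] v=[-0.5841]
Step 5: x=[5.7904] v=[-0.7266]
Step 6: x=[5.7471] v=[-0.8668]
Step 7: x=[5.6969] v=[-1.0042]
Step 8: x=[5.6400] v=[-1.1384]
Step 9: x=[5.5766] v=[-1.2690]
Step 10: x=[5.5068] v=[-1.3955]
Step 11: x=[5.4309] v=[-1.5175]
Step 12: x=[5.3492] v=[-1.6347]
Step 13: x=[5.2619] v=[-1.7467]
Step 14: x=[5.1692] v=[-1.8531]
Step 15: x=[5.0715] v=[-1.9535]
Step 16: x=[4.9691] v=[-2.0477]
Step 17: x=[4.8623] v=[-2.1353]
Step 18: x=[4.7515] v=[-2.2161]
Step 19: x=[4.6370] v=[-2.2898]
Step 20: x=[4.5192] v=[-2.3562]
Step 21: x=[4.3985] v=[-2.4150]
Step 22: x=[4.2752] v=[-2.4661]
Step 23: x=[4.1497] v=[-2.5093]
Step 24: x=[4.0225] v=[-2.5445]
Step 25: x=[3.8939] v=[-2.5715]
Step 26: x=[3.7644] v=[-2.5903]
Step 27: x=[3.6344] v=[-2.6008]
Step 28: x=[3.5043] v=[-2.6030]
Step 29: x=[3.3745] v=[-2.5969]
Step 30: x=[3.2454] v=[-2.5825]
Step 31: x=[3.1174] v=[-2.5598]
Step 32: x=[2.9910] v=[-2.5289]
Step 33: x=[2.8665] v=[-2.4899]
Step 34: x=[2.7444] v=[-2.4430]
Step 35: x=[2.6250] v=[-2.3882]
Step 36: x=[2.5087] v=[-2.3258]
Step 37: x=[2.3959] v=[-2.2560]
Step 38: x=[2.2870] v=[-2.1789]
Step 39: x=[2.1823] v=[-2.0949]
Step 40: x=[2.0821] v=[-2.0042]
Step 41: x=[1.9867] v=[-1.9071]
Step 42: x=[1.8965] v=[-1.8039]
Step 43: x=[1.8118] v=[-1.6949]
Step 44: x=[1.7328] v=[-1.5805]
Step 45: x=[1.6598] v=[-1.4610]
Step 46: x=[1.5930] v=[-1.3368]
Step 47: x=[1.5326] v=[-1.2084]
Step 48: x=[1.4788] v=[-1.0761]
Step 49: x=[1.4318] v=[-0.9403]
Step 50: x=[1.3917] v=[-0.8015]
Step 51: x=[1.3587] v=[-0.6602]
Step 52: x=[1.3329] v=[-0.5168]
Step 53: x=[1.3143] v=[-0.3717]
v[0] did not become non-negative within 53 steps; using fallback time=2.6500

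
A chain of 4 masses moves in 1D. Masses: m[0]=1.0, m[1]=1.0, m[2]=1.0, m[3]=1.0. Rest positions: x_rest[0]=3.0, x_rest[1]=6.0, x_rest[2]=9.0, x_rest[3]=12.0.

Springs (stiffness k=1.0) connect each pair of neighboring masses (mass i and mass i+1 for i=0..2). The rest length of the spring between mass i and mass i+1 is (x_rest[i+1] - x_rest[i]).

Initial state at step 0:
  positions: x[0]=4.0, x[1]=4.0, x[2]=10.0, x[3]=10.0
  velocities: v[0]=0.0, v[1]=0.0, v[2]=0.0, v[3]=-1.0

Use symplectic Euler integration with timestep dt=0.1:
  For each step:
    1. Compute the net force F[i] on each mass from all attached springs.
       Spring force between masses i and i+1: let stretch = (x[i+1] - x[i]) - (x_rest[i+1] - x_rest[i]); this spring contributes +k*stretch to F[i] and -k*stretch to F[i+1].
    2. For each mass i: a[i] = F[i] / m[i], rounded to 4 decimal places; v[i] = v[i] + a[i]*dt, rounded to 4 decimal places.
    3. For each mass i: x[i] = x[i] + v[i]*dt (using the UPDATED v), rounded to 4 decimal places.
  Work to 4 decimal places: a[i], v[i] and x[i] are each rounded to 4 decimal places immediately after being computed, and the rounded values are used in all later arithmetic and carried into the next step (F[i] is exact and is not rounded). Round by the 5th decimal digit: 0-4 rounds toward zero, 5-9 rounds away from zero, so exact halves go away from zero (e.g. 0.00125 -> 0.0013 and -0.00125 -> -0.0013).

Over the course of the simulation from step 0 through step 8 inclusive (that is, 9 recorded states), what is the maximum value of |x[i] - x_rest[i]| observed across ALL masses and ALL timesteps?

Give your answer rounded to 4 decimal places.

Step 0: x=[4.0000 4.0000 10.0000 10.0000] v=[0.0000 0.0000 0.0000 -1.0000]
Step 1: x=[3.9700 4.0600 9.9400 9.9300] v=[-0.3000 0.6000 -0.6000 -0.7000]
Step 2: x=[3.9109 4.1779 9.8211 9.8901] v=[-0.5910 1.1790 -1.1890 -0.3990]
Step 3: x=[3.8245 4.3496 9.6465 9.8795] v=[-0.8643 1.7166 -1.7464 -0.1059]
Step 4: x=[3.7133 4.5690 9.4212 9.8966] v=[-1.1118 2.1938 -2.2528 0.1708]
Step 5: x=[3.5807 4.8284 9.1522 9.9389] v=[-1.3262 2.5935 -2.6905 0.4233]
Step 6: x=[3.4306 5.1185 8.8478 10.0034] v=[-1.5014 2.9011 -3.0442 0.6446]
Step 7: x=[3.2673 5.4290 8.5176 10.0863] v=[-1.6326 3.1052 -3.3016 0.8290]
Step 8: x=[3.0957 5.7488 8.1722 10.1835] v=[-1.7164 3.1979 -3.4536 0.9721]
Max displacement = 2.1205

Answer: 2.1205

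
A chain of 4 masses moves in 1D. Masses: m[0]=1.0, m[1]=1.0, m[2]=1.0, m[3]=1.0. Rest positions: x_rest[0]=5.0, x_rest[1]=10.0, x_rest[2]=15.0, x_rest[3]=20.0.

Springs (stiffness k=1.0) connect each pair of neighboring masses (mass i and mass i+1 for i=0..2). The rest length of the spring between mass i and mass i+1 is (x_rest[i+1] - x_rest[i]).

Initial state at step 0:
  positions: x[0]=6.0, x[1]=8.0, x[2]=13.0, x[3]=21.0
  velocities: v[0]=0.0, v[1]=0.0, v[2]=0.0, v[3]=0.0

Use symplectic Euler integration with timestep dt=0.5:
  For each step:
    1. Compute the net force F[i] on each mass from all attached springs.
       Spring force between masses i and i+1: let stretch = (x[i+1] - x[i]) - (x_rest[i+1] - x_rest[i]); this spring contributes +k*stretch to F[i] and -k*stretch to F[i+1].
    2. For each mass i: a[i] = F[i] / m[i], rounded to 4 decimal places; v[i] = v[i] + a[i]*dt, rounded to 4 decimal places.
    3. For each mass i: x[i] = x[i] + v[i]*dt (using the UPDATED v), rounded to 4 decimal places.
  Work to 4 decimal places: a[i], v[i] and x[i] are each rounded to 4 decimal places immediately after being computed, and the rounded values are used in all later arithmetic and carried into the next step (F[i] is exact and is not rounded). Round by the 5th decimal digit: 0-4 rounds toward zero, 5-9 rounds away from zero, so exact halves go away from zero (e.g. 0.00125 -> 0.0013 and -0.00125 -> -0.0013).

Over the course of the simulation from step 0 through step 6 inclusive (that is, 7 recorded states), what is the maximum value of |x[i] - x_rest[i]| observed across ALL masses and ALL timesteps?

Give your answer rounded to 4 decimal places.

Step 0: x=[6.0000 8.0000 13.0000 21.0000] v=[0.0000 0.0000 0.0000 0.0000]
Step 1: x=[5.2500 8.7500 13.7500 20.2500] v=[-1.5000 1.5000 1.5000 -1.5000]
Step 2: x=[4.1250 9.8750 14.8750 19.1250] v=[-2.2500 2.2500 2.2500 -2.2500]
Step 3: x=[3.1875 10.8125 15.8125 18.1875] v=[-1.8750 1.8750 1.8750 -1.8750]
Step 4: x=[2.9063 11.0938 16.0938 17.9063] v=[-0.5625 0.5625 0.5625 -0.5625]
Step 5: x=[3.4220 10.5782 15.5782 18.4220] v=[1.0313 -1.0313 -1.0313 1.0313]
Step 6: x=[4.4767 9.5235 14.5235 19.4767] v=[2.1094 -2.1094 -2.1094 2.1094]
Max displacement = 2.0937

Answer: 2.0937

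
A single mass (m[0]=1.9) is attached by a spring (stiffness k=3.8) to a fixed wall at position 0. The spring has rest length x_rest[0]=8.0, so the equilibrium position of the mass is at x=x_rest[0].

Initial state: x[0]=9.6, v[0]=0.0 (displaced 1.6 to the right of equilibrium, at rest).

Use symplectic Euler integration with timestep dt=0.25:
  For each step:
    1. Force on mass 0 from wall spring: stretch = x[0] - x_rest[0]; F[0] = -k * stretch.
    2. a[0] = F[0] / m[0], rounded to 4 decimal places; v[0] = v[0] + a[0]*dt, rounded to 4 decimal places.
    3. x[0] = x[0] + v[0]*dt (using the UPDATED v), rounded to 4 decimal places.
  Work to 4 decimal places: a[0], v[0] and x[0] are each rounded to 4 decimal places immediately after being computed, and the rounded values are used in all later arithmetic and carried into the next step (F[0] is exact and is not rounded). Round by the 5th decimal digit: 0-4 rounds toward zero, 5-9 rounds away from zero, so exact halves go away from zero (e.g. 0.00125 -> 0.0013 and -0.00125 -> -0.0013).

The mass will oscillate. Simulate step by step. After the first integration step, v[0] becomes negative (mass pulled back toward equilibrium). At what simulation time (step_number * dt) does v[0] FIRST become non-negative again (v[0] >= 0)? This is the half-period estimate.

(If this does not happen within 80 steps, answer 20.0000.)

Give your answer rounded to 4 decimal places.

Step 0: x=[9.6000] v=[0.0000]
Step 1: x=[9.4000] v=[-0.8000]
Step 2: x=[9.0250] v=[-1.5000]
Step 3: x=[8.5219] v=[-2.0125]
Step 4: x=[7.9535] v=[-2.2735]
Step 5: x=[7.3909] v=[-2.2503]
Step 6: x=[6.9045] v=[-1.9458]
Step 7: x=[6.5550] v=[-1.3981]
Step 8: x=[6.3861] v=[-0.6756]
Step 9: x=[6.4190] v=[0.1314]
First v>=0 after going negative at step 9, time=2.2500

Answer: 2.2500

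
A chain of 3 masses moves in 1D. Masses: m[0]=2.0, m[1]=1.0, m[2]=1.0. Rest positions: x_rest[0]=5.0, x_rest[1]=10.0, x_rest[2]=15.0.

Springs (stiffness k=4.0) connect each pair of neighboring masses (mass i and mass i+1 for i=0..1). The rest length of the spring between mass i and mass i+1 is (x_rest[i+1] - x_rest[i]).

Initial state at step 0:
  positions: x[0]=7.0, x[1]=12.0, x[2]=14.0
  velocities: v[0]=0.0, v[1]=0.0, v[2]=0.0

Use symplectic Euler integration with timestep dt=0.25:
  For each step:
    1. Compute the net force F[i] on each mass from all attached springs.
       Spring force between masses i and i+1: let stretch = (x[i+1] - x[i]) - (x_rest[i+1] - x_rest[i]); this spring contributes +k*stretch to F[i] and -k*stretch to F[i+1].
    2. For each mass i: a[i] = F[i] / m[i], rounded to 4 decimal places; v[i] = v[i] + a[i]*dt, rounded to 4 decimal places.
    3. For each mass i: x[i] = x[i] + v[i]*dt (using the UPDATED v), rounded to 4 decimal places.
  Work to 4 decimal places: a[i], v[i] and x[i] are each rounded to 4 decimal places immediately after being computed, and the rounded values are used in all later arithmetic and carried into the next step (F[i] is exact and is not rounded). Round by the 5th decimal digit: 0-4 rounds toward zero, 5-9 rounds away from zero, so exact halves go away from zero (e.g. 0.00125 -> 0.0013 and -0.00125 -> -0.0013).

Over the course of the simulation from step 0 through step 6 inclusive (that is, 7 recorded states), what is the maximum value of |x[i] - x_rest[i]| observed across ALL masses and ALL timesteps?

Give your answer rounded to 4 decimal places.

Answer: 2.6845

Derivation:
Step 0: x=[7.0000 12.0000 14.0000] v=[0.0000 0.0000 0.0000]
Step 1: x=[7.0000 11.2500 14.7500] v=[0.0000 -3.0000 3.0000]
Step 2: x=[6.9063 10.3125 15.8750] v=[-0.3750 -3.7500 4.5000]
Step 3: x=[6.6133 9.9141 16.8594] v=[-1.1719 -1.5937 3.9375]
Step 4: x=[6.1079 10.4268 17.3575] v=[-2.0215 2.0508 1.9922]
Step 5: x=[5.5174 11.5925 17.3729] v=[-2.3621 4.6626 0.0615]
Step 6: x=[5.0613 12.6845 17.1932] v=[-1.8246 4.3679 -0.7189]
Max displacement = 2.6845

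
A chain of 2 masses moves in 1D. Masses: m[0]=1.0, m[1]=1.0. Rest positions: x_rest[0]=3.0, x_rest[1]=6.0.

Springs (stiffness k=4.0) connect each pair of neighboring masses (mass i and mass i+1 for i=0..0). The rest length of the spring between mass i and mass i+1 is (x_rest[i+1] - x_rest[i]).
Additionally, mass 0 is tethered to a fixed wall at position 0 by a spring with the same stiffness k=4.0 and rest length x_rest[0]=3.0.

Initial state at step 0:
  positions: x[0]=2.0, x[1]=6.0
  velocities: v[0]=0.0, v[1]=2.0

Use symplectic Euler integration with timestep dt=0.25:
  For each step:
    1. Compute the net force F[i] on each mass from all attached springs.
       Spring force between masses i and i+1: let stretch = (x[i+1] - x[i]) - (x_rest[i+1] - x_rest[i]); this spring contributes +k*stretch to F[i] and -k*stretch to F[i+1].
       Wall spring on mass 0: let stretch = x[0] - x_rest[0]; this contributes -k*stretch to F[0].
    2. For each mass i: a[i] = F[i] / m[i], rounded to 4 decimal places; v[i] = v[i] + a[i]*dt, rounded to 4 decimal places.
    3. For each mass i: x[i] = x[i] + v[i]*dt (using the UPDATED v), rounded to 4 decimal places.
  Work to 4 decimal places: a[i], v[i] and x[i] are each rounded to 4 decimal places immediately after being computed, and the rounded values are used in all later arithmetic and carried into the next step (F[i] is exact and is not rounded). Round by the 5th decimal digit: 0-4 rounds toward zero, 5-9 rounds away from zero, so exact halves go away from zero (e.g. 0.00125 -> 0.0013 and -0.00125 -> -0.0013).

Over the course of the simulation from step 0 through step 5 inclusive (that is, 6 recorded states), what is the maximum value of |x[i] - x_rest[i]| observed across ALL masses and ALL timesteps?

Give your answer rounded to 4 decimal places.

Answer: 1.3516

Derivation:
Step 0: x=[2.0000 6.0000] v=[0.0000 2.0000]
Step 1: x=[2.5000 6.2500] v=[2.0000 1.0000]
Step 2: x=[3.3125 6.3125] v=[3.2500 0.2500]
Step 3: x=[4.0469 6.3750] v=[2.9375 0.2500]
Step 4: x=[4.3516 6.6055] v=[1.2187 0.9219]
Step 5: x=[4.1319 7.0225] v=[-0.8790 1.6680]
Max displacement = 1.3516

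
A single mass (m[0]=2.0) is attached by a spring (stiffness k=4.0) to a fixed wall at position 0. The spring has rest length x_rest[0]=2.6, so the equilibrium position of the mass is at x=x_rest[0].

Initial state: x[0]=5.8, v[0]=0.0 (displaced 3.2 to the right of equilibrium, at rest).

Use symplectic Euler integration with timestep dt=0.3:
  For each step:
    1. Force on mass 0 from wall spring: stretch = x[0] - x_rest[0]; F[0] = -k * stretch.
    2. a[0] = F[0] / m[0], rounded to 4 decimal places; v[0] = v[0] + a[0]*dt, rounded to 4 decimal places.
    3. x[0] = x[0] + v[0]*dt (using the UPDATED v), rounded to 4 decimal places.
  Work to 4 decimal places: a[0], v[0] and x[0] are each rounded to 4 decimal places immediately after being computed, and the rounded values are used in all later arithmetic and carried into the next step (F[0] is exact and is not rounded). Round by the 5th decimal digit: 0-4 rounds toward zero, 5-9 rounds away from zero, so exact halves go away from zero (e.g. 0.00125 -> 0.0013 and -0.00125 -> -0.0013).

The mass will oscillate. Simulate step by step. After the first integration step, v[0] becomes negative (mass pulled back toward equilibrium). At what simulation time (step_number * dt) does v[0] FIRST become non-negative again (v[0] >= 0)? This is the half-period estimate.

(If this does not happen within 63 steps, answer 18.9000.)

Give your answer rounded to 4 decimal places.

Step 0: x=[5.8000] v=[0.0000]
Step 1: x=[5.2240] v=[-1.9200]
Step 2: x=[4.1757] v=[-3.4944]
Step 3: x=[2.8438] v=[-4.4398]
Step 4: x=[1.4680] v=[-4.5861]
Step 5: x=[0.2959] v=[-3.9069]
Step 6: x=[-0.4614] v=[-2.5244]
Step 7: x=[-0.6677] v=[-0.6876]
Step 8: x=[-0.2858] v=[1.2730]
First v>=0 after going negative at step 8, time=2.4000

Answer: 2.4000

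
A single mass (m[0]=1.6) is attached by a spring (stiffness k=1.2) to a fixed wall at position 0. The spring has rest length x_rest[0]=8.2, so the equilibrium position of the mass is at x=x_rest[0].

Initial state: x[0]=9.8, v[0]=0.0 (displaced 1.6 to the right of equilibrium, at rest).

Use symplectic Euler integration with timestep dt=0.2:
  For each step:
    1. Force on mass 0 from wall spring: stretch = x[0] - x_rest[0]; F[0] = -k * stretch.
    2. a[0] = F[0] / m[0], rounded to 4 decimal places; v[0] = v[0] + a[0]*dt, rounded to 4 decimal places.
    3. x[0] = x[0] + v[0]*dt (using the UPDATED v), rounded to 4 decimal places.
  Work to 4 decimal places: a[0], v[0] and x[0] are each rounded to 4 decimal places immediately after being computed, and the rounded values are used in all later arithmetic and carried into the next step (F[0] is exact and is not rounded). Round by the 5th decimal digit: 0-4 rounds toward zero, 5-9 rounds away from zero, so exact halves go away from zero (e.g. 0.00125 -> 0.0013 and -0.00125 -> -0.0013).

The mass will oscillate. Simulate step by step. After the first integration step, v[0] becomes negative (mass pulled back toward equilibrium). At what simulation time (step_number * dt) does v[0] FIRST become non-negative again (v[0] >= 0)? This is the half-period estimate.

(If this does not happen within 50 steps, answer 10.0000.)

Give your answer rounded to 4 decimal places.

Step 0: x=[9.8000] v=[0.0000]
Step 1: x=[9.7520] v=[-0.2400]
Step 2: x=[9.6574] v=[-0.4728]
Step 3: x=[9.5191] v=[-0.6914]
Step 4: x=[9.3412] v=[-0.8893]
Step 5: x=[9.1291] v=[-1.0605]
Step 6: x=[8.8891] v=[-1.1999]
Step 7: x=[8.6284] v=[-1.3033]
Step 8: x=[8.3549] v=[-1.3676]
Step 9: x=[8.0767] v=[-1.3908]
Step 10: x=[7.8022] v=[-1.3723]
Step 11: x=[7.5397] v=[-1.3126]
Step 12: x=[7.2970] v=[-1.2136]
Step 13: x=[7.0814] v=[-1.0781]
Step 14: x=[6.8993] v=[-0.9103]
Step 15: x=[6.7563] v=[-0.7152]
Step 16: x=[6.6566] v=[-0.4986]
Step 17: x=[6.6032] v=[-0.2671]
Step 18: x=[6.5977] v=[-0.0276]
Step 19: x=[6.6402] v=[0.2127]
First v>=0 after going negative at step 19, time=3.8000

Answer: 3.8000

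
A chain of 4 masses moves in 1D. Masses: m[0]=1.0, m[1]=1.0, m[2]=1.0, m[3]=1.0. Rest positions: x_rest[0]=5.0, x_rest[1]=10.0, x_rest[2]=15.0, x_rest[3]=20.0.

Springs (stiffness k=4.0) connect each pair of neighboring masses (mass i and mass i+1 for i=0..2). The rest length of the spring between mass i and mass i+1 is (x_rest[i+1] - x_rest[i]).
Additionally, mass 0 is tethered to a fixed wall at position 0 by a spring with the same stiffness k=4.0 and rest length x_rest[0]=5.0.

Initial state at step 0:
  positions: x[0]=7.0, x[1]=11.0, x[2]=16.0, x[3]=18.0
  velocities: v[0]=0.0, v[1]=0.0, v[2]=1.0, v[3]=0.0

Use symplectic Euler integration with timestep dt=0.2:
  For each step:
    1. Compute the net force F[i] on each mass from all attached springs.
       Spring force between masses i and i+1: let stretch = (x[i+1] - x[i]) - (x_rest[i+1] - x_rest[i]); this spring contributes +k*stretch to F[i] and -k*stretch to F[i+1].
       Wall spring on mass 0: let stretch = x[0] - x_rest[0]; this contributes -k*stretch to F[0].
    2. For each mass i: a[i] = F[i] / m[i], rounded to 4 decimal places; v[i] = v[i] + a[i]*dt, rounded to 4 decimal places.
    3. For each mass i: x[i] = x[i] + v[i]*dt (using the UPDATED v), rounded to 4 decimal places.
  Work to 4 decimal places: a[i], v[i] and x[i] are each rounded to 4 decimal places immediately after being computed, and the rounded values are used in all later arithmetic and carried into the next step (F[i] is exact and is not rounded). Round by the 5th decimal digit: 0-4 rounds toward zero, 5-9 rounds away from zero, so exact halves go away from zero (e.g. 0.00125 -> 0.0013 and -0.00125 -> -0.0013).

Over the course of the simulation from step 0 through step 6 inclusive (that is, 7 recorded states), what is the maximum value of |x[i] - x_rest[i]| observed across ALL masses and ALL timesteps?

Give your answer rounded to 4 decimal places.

Answer: 2.0320

Derivation:
Step 0: x=[7.0000 11.0000 16.0000 18.0000] v=[0.0000 0.0000 1.0000 0.0000]
Step 1: x=[6.5200 11.1600 15.7200 18.4800] v=[-2.4000 0.8000 -1.4000 2.4000]
Step 2: x=[5.7392 11.3072 15.1520 19.3184] v=[-3.9040 0.7360 -2.8400 4.1920]
Step 3: x=[4.9310 11.1787 14.6355 20.2902] v=[-4.0410 -0.6426 -2.5827 4.8589]
Step 4: x=[4.3335 10.6036 14.4706 21.1572] v=[-2.9876 -2.8753 -0.8244 4.3351]
Step 5: x=[4.0458 9.6440 14.7569 21.7544] v=[-1.4383 -4.7978 1.4313 2.9858]
Step 6: x=[4.0065 8.6068 15.3447 22.0320] v=[-0.1964 -5.1860 2.9390 1.3878]
Max displacement = 2.0320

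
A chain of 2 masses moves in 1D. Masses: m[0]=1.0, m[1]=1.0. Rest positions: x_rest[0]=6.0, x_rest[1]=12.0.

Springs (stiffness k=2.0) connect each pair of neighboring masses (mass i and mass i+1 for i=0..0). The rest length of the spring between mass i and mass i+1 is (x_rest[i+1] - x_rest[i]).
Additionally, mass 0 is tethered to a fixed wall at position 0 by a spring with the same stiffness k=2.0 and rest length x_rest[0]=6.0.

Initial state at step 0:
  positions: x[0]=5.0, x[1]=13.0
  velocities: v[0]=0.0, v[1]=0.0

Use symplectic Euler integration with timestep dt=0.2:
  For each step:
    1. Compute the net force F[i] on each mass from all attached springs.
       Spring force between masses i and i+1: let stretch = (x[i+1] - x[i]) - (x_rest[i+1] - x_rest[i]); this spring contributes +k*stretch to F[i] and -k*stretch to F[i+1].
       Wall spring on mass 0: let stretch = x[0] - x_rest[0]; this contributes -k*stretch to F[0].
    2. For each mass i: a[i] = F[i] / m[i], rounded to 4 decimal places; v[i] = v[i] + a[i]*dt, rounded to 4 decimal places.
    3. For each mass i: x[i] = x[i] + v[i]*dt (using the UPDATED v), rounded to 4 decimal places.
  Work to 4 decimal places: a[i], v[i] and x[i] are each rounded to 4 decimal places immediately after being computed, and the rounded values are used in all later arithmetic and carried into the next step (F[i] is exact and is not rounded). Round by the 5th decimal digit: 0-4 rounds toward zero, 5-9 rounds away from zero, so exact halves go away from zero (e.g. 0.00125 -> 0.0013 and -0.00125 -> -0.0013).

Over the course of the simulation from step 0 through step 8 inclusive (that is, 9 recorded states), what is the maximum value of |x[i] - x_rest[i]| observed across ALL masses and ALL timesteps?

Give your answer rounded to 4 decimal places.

Answer: 1.2629

Derivation:
Step 0: x=[5.0000 13.0000] v=[0.0000 0.0000]
Step 1: x=[5.2400 12.8400] v=[1.2000 -0.8000]
Step 2: x=[5.6688 12.5520] v=[2.1440 -1.4400]
Step 3: x=[6.1948 12.1933] v=[2.6298 -1.7933]
Step 4: x=[6.7051 11.8348] v=[2.5513 -1.7927]
Step 5: x=[7.0893 11.5459] v=[1.9211 -1.4446]
Step 6: x=[7.2629 11.3805] v=[0.8680 -0.8272]
Step 7: x=[7.1849 11.3657] v=[-0.3901 -0.0742]
Step 8: x=[6.8666 11.4964] v=[-1.5917 0.6535]
Max displacement = 1.2629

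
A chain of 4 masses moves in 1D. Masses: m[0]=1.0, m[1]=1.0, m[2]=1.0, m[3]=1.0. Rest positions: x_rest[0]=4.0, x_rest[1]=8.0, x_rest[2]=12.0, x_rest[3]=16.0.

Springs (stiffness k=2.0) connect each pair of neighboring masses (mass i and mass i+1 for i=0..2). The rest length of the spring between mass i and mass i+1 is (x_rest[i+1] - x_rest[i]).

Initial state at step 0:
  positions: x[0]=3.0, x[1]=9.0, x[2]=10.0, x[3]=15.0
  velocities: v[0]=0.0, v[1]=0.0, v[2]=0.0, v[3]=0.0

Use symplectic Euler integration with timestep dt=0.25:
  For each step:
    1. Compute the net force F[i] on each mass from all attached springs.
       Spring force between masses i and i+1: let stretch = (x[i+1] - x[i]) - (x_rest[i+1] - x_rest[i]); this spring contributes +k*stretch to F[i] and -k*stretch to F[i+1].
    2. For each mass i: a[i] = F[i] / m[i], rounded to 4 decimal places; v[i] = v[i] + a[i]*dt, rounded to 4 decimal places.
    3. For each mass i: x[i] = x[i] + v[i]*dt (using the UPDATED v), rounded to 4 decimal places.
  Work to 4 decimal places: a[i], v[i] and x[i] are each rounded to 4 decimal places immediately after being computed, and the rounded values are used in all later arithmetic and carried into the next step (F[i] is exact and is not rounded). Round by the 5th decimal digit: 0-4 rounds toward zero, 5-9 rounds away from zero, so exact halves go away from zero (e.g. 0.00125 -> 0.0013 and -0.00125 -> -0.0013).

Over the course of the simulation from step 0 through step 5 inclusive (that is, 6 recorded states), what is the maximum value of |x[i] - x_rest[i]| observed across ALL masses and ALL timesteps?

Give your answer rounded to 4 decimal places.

Answer: 2.1811

Derivation:
Step 0: x=[3.0000 9.0000 10.0000 15.0000] v=[0.0000 0.0000 0.0000 0.0000]
Step 1: x=[3.2500 8.3750 10.5000 14.8750] v=[1.0000 -2.5000 2.0000 -0.5000]
Step 2: x=[3.6406 7.3750 11.2813 14.7031] v=[1.5625 -4.0000 3.1250 -0.6875]
Step 3: x=[3.9980 6.3965 12.0020 14.6035] v=[1.4297 -3.9141 2.8828 -0.3984]
Step 4: x=[4.1553 5.8189 12.3472 14.6787] v=[0.6290 -2.3106 1.3808 0.3009]
Step 5: x=[4.0205 5.8494 12.1678 14.9625] v=[-0.5392 0.1218 -0.7176 1.1352]
Max displacement = 2.1811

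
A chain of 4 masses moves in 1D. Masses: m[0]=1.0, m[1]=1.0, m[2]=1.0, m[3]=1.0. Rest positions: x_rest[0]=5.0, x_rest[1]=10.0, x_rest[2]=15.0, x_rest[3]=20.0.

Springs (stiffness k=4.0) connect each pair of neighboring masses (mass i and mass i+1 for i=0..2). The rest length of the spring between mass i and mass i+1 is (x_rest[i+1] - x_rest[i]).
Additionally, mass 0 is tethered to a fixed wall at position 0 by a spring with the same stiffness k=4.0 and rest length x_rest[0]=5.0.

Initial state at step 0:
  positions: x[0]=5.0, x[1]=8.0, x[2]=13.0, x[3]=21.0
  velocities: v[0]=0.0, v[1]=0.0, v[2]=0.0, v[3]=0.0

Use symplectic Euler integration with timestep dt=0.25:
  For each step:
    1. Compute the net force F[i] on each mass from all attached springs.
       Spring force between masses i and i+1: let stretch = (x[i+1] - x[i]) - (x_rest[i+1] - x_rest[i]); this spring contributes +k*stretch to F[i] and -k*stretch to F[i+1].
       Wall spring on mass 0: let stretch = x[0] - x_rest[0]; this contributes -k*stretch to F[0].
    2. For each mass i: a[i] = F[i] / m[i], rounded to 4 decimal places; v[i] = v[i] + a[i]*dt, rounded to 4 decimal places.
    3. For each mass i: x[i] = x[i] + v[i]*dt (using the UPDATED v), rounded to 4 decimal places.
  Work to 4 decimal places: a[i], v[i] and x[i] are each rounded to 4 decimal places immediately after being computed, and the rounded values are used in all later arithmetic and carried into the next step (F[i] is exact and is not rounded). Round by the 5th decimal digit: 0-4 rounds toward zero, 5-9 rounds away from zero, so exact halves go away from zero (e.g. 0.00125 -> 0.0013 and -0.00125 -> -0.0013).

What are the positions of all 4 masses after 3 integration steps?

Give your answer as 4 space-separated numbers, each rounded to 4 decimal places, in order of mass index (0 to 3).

Answer: 3.6406 10.1406 15.5781 18.1719

Derivation:
Step 0: x=[5.0000 8.0000 13.0000 21.0000] v=[0.0000 0.0000 0.0000 0.0000]
Step 1: x=[4.5000 8.5000 13.7500 20.2500] v=[-2.0000 2.0000 3.0000 -3.0000]
Step 2: x=[3.8750 9.3125 14.8125 19.1250] v=[-2.5000 3.2500 4.2500 -4.5000]
Step 3: x=[3.6406 10.1406 15.5781 18.1719] v=[-0.9375 3.3125 3.0625 -3.8125]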